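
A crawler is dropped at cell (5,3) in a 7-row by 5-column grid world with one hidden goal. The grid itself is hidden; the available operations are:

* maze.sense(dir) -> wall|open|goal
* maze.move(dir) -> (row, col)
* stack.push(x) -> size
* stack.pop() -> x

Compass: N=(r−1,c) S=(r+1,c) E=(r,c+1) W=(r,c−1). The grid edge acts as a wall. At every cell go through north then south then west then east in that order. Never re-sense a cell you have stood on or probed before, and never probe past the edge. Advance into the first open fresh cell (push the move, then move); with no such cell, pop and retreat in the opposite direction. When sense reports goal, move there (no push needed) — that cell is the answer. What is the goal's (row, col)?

Action: sense[dir=north]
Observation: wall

Action: sense[dir=south]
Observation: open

Action: push[x=south]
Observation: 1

Action: move[dir=south]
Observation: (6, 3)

Action: sense[dir=west]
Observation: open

Action: push[x=west]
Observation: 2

Action: move[dir=west]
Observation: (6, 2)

Action: sense[dir=north]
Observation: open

Action: push[x=north]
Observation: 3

Action: move[dir=north]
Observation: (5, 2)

Action: sense[dir=north]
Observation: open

Action: push[x=north]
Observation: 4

Action: move[dir=north]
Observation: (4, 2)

Action: sense[dir=north]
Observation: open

Action: push[x=north]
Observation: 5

Action: move[dir=north]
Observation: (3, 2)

Action: sense[dir=north]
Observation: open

Action: push[x=north]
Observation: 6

Action: move[dir=north]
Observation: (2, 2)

Action: sense[dir=north]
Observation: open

Action: push[x=north]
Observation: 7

Action: move[dir=north]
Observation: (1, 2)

Action: sense[dir=north]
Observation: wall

Action: sense[dir=west]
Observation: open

Action: push[x=west]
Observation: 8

Action: move[dir=west]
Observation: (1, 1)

Action: sense[dir=north]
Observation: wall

Action: sense[dir=south]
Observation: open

Action: push[x=south]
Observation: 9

Action: move[dir=south]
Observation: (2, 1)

Action: sense[dir=south]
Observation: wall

Action: sense[dir=west]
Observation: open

Action: push[x=west]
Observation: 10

Action: move[dir=west]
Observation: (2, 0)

Action: sense[dir=north]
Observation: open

Action: push[x=north]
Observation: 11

Action: move[dir=north]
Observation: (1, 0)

Action: sense[dir=north]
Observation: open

Action: push[x=north]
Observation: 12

Action: move[dir=north]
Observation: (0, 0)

Action: pop[]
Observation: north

Action: move[dir=south]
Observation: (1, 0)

Action: pop[]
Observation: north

Action: move[dir=south]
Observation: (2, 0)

Action: sense[dir=south]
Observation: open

Action: push[x=south]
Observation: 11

Action: move[dir=south]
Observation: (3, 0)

Action: sense[dir=south]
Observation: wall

Action: pop[]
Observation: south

Action: move[dir=north]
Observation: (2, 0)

Action: pop[]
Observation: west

Action: move[dir=east]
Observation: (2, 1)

Action: pop[]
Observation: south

Action: move[dir=north]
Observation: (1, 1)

Action: pop[]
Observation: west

Action: move[dir=east]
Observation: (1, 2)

Action: sense[dir=east]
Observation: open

Action: push[x=east]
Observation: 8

Action: move[dir=east]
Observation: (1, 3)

Action: sense[dir=north]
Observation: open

Action: push[x=north]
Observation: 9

Action: move[dir=north]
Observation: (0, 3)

Action: sense[dir=east]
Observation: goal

Action: move[dir=east]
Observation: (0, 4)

Answer: (0, 4)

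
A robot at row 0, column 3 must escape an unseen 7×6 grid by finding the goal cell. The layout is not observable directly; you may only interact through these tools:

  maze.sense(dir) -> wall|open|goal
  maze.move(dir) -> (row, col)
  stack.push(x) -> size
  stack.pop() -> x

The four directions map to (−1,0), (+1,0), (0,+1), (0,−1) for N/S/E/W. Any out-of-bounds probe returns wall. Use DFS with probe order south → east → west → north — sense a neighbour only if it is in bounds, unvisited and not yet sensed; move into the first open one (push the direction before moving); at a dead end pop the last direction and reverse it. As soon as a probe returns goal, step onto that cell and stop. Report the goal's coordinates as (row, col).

;; 1. sense(dir=south) == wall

;; 2. sense(dir=east) == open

;; 3. push(x=east) == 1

;; 4. move(dir=east) == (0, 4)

;; 5. sense(dir=south) == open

;; 6. push(x=south) == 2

;; 7. move(dir=south) == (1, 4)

;; 8. sense(dir=south) == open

;; 9. push(x=south) == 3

;; 10. move(dir=south) == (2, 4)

;; 11. sense(dir=south) == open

;; 12. push(x=south) == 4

;; 13. move(dir=south) == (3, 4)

;; 14. sense(dir=south) == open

;; 15. push(x=south) == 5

;; 16. move(dir=south) == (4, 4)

;; 17. sense(dir=south) == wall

;; 18. sense(dir=east) == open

;; 19. push(x=east) == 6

;; 20. move(dir=east) == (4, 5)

;; 21. sense(dir=south) == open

;; 22. push(x=south) == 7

;; 23. move(dir=south) == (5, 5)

;; 24. sense(dir=south) == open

;; 25. push(x=south) == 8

;; 26. move(dir=south) == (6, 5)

;; 27. sense(dir=west) == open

;; 28. push(x=west) == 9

;; 29. move(dir=west) == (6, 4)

;; 30. sense(dir=west) == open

;; 31. push(x=west) == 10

;; 32. move(dir=west) == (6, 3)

;; 33. sense(dir=west) == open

;; 34. push(x=west) == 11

;; 35. move(dir=west) == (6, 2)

;; 36. sense(dir=west) == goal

;; 37. move(dir=west) == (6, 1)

Answer: (6, 1)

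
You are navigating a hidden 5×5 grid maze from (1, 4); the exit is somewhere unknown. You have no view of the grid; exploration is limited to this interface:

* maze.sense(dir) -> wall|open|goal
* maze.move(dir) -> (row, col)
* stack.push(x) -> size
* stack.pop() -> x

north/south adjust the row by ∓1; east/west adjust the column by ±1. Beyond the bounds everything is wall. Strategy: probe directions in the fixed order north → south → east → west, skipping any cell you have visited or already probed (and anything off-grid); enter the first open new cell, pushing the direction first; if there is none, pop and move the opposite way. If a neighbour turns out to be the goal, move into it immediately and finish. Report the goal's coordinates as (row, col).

I use sense using dir=north, → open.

I try push using x=north, — result: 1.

I run move using dir=north, and see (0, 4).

Then sense using dir=west, and see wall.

Calling pop(), yielding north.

Invoking move using dir=south, : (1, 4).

Calling sense using dir=south, yielding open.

I invoke push using x=south, giving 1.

Next I call move using dir=south, and get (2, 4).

I use sense using dir=south, yielding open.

Now I run push using x=south, which returns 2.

I invoke move using dir=south, — result: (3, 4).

I try sense using dir=south, which returns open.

Then push using x=south, yielding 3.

I try move using dir=south, giving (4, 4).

Next I call sense using dir=west, yielding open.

Invoking push using x=west, and see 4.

I run move using dir=west, and see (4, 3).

Then sense using dir=north, and get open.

I run push using x=north, and get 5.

I run move using dir=north, — result: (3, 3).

I call sense using dir=north, and see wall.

Now I run sense using dir=west, : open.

Next I call push using x=west, which returns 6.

Using move using dir=west, yielding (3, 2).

Next I call sense using dir=north, → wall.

Using sense using dir=south, and get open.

Then push using x=south, → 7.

I use move using dir=south, and see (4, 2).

I run sense using dir=west, giving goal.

Using move using dir=west, and see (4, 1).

Answer: (4, 1)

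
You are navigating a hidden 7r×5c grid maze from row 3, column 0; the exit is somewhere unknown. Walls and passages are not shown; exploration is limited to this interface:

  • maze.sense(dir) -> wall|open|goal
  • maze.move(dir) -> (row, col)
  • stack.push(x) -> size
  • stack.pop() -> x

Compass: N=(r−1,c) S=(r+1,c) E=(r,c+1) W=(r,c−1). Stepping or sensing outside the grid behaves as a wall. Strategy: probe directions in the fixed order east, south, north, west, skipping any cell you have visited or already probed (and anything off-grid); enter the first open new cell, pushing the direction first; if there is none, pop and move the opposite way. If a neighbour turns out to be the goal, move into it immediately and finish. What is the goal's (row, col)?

>>> maze.sense dir=east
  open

>>> stack.push x=east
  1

>>> maze.move dir=east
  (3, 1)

>>> maze.sense dir=east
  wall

>>> maze.sense dir=south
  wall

>>> maze.sense dir=north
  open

>>> stack.push x=north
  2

>>> maze.move dir=north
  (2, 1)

>>> maze.sense dir=east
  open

>>> stack.push x=east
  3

>>> maze.move dir=east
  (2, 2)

>>> maze.sense dir=east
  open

>>> stack.push x=east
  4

>>> maze.move dir=east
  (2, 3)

>>> maze.sense dir=east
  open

>>> stack.push x=east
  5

>>> maze.move dir=east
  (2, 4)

>>> maze.sense dir=south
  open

>>> stack.push x=south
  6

>>> maze.move dir=south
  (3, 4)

>>> maze.sense dir=south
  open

>>> stack.push x=south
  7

>>> maze.move dir=south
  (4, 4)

>>> maze.sense dir=south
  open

>>> stack.push x=south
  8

>>> maze.move dir=south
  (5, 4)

>>> maze.sense dir=south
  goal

>>> maze.move dir=south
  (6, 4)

Answer: (6, 4)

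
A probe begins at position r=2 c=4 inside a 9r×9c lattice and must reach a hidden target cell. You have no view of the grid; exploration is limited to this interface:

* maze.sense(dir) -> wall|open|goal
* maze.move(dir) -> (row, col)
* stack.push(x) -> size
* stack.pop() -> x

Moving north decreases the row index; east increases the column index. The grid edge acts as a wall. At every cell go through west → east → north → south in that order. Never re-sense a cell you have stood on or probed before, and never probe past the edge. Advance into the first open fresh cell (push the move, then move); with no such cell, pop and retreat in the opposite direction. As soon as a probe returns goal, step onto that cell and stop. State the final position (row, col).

> maze.sense dir: west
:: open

> stack.push x: west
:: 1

> maze.move dir: west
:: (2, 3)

> maze.sense dir: west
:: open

> stack.push x: west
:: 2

> maze.move dir: west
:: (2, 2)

> maze.sense dir: west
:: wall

> maze.sense dir: north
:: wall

> maze.sense dir: south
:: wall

> stack.pop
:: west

> maze.move dir: east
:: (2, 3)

> maze.sense dir: north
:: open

> stack.push x: north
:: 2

> maze.move dir: north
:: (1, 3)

> maze.sense dir: east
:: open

> stack.push x: east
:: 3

> maze.move dir: east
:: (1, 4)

> maze.sense dir: east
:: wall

> maze.sense dir: north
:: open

> stack.push x: north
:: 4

> maze.move dir: north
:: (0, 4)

> maze.sense dir: west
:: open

> stack.push x: west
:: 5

> maze.move dir: west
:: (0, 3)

> maze.sense dir: west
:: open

> stack.push x: west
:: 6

> maze.move dir: west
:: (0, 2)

> maze.sense dir: west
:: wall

> stack.pop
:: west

> maze.move dir: east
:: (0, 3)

> stack.pop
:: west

> maze.move dir: east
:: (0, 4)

> maze.sense dir: east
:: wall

> stack.pop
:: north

> maze.move dir: south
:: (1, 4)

> stack.pop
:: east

> maze.move dir: west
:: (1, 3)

> stack.pop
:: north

> maze.move dir: south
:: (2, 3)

> maze.sense dir: south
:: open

> stack.push x: south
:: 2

> maze.move dir: south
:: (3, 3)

> maze.sense dir: east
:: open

> stack.push x: east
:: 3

> maze.move dir: east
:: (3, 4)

> maze.sense dir: east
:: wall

> maze.sense dir: south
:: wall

> stack.pop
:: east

> maze.move dir: west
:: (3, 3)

> maze.sense dir: south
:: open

> stack.push x: south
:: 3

> maze.move dir: south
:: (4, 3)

> maze.sense dir: west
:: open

> stack.push x: west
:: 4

> maze.move dir: west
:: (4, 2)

> maze.sense dir: west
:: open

> stack.push x: west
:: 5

> maze.move dir: west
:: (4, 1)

> maze.sense dir: west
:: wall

> maze.sense dir: north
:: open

> stack.push x: north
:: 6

> maze.move dir: north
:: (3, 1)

> maze.sense dir: west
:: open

> stack.push x: west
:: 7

> maze.move dir: west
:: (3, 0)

> maze.sense dir: north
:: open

> stack.push x: north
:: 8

> maze.move dir: north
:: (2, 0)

> maze.sense dir: north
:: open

> stack.push x: north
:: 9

> maze.move dir: north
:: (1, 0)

> maze.sense dir: east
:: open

> stack.push x: east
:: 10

> maze.move dir: east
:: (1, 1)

> stack.pop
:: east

> maze.move dir: west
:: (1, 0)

> maze.sense dir: north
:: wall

> stack.pop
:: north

> maze.move dir: south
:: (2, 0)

> stack.pop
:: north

> maze.move dir: south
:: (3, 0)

> stack.pop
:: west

> maze.move dir: east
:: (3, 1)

> stack.pop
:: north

> maze.move dir: south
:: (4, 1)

> maze.sense dir: south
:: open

> stack.push x: south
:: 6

> maze.move dir: south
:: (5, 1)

> maze.sense dir: west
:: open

> stack.push x: west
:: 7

> maze.move dir: west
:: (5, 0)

> maze.sense dir: south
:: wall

> stack.pop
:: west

> maze.move dir: east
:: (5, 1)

> maze.sense dir: east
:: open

> stack.push x: east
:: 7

> maze.move dir: east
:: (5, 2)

> maze.sense dir: east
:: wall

> maze.sense dir: south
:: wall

> stack.pop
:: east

> maze.move dir: west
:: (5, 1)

> maze.sense dir: south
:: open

> stack.push x: south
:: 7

> maze.move dir: south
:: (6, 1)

> maze.sense dir: south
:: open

> stack.push x: south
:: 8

> maze.move dir: south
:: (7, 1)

> maze.sense dir: west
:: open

> stack.push x: west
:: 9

> maze.move dir: west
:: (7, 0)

> maze.sense dir: south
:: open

> stack.push x: south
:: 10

> maze.move dir: south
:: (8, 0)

> maze.sense dir: east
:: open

> stack.push x: east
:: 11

> maze.move dir: east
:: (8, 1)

> maze.sense dir: east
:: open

> stack.push x: east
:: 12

> maze.move dir: east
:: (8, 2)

> maze.sense dir: east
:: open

> stack.push x: east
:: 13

> maze.move dir: east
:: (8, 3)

> maze.sense dir: east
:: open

> stack.push x: east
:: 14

> maze.move dir: east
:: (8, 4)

> maze.sense dir: east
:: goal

> maze.move dir: east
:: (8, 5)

Answer: (8, 5)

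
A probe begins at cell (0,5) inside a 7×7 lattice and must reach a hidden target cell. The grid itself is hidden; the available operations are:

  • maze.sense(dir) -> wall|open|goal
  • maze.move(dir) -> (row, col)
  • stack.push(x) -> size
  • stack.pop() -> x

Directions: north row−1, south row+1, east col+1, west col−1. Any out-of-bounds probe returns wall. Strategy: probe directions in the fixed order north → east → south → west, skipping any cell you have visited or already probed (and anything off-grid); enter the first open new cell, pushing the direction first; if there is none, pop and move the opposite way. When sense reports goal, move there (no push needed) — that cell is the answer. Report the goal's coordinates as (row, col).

Step: maze.sense[east]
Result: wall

Step: maze.sense[south]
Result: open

Step: stack.push[south]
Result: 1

Step: maze.move[south]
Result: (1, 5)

Step: maze.sense[east]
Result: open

Step: stack.push[east]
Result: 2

Step: maze.move[east]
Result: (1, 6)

Step: maze.sense[south]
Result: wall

Step: stack.pop[]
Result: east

Step: maze.move[west]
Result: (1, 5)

Step: maze.sense[south]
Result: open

Step: stack.push[south]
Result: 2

Step: maze.move[south]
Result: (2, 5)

Step: maze.sense[south]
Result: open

Step: stack.push[south]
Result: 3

Step: maze.move[south]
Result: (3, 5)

Step: maze.sense[east]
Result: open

Step: stack.push[east]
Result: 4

Step: maze.move[east]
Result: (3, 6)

Step: maze.sense[south]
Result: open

Step: stack.push[south]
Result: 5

Step: maze.move[south]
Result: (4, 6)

Step: maze.sense[south]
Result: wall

Step: maze.sense[west]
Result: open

Step: stack.push[west]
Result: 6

Step: maze.move[west]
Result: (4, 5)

Step: maze.sense[south]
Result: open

Step: stack.push[south]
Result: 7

Step: maze.move[south]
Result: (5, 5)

Step: maze.sense[south]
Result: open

Step: stack.push[south]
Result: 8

Step: maze.move[south]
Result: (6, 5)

Step: maze.sense[east]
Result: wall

Step: maze.sense[west]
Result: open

Step: stack.push[west]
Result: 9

Step: maze.move[west]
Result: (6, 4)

Step: maze.sense[north]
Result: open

Step: stack.push[north]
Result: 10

Step: maze.move[north]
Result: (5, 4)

Step: maze.sense[north]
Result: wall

Step: maze.sense[west]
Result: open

Step: stack.push[west]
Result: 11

Step: maze.move[west]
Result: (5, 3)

Step: maze.sense[north]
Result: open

Step: stack.push[north]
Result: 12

Step: maze.move[north]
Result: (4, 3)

Step: maze.sense[north]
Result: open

Step: stack.push[north]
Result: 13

Step: maze.move[north]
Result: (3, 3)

Step: maze.sense[north]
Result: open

Step: stack.push[north]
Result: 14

Step: maze.move[north]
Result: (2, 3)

Step: maze.sense[north]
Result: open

Step: stack.push[north]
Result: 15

Step: maze.move[north]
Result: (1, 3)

Step: maze.sense[north]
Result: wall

Step: maze.sense[east]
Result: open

Step: stack.push[east]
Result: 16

Step: maze.move[east]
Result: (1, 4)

Step: maze.sense[north]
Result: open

Step: stack.push[north]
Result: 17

Step: maze.move[north]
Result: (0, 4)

Step: stack.pop[]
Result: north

Step: maze.move[south]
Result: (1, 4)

Step: maze.sense[south]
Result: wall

Step: stack.pop[]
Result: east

Step: maze.move[west]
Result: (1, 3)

Step: maze.sense[west]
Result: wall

Step: stack.pop[]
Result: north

Step: maze.move[south]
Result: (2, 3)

Step: maze.sense[west]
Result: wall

Step: stack.pop[]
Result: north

Step: maze.move[south]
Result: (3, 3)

Step: maze.sense[east]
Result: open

Step: stack.push[east]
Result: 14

Step: maze.move[east]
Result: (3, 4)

Step: stack.pop[]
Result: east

Step: maze.move[west]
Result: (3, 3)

Step: maze.sense[west]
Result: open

Step: stack.push[west]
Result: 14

Step: maze.move[west]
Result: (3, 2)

Step: maze.sense[south]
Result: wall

Step: maze.sense[west]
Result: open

Step: stack.push[west]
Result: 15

Step: maze.move[west]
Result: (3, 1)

Step: maze.sense[north]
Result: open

Step: stack.push[north]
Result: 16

Step: maze.move[north]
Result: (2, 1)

Step: maze.sense[north]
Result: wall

Step: maze.sense[west]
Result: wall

Step: stack.pop[]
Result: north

Step: maze.move[south]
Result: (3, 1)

Step: maze.sense[south]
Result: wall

Step: maze.sense[west]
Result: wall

Step: stack.pop[]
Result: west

Step: maze.move[east]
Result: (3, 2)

Step: stack.pop[]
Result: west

Step: maze.move[east]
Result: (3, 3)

Step: stack.pop[]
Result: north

Step: maze.move[south]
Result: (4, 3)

Step: stack.pop[]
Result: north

Step: maze.move[south]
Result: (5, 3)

Step: maze.sense[south]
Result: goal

Step: maze.move[south]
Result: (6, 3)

Answer: (6, 3)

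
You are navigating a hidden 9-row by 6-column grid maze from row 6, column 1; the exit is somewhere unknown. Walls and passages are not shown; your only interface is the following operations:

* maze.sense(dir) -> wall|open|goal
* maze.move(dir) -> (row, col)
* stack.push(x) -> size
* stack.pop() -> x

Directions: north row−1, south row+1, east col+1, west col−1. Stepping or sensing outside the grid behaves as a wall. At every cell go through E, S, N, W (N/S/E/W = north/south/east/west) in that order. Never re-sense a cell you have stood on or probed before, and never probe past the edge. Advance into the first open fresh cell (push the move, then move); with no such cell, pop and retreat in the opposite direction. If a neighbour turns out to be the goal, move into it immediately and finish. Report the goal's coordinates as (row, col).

// maze.sense(dir='east') ~> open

// stack.push(x='east') ~> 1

// maze.move(dir='east') ~> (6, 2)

// maze.sense(dir='east') ~> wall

// maze.sense(dir='south') ~> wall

// maze.sense(dir='north') ~> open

// stack.push(x='north') ~> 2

// maze.move(dir='north') ~> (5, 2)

// maze.sense(dir='east') ~> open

// stack.push(x='east') ~> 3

// maze.move(dir='east') ~> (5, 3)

// maze.sense(dir='east') ~> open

// stack.push(x='east') ~> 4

// maze.move(dir='east') ~> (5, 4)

// maze.sense(dir='east') ~> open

// stack.push(x='east') ~> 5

// maze.move(dir='east') ~> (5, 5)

// maze.sense(dir='south') ~> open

// stack.push(x='south') ~> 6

// maze.move(dir='south') ~> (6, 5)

// maze.sense(dir='south') ~> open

// stack.push(x='south') ~> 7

// maze.move(dir='south') ~> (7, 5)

// maze.sense(dir='south') ~> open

// stack.push(x='south') ~> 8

// maze.move(dir='south') ~> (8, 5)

// maze.sense(dir='west') ~> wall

// stack.pop() ~> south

// maze.move(dir='north') ~> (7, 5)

// maze.sense(dir='west') ~> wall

// stack.pop() ~> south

// maze.move(dir='north') ~> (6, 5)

// maze.sense(dir='west') ~> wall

// stack.pop() ~> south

// maze.move(dir='north') ~> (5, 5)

// maze.sense(dir='north') ~> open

// stack.push(x='north') ~> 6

// maze.move(dir='north') ~> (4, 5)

// maze.sense(dir='north') ~> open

// stack.push(x='north') ~> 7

// maze.move(dir='north') ~> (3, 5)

// maze.sense(dir='north') ~> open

// stack.push(x='north') ~> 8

// maze.move(dir='north') ~> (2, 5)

// maze.sense(dir='north') ~> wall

// maze.sense(dir='west') ~> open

// stack.push(x='west') ~> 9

// maze.move(dir='west') ~> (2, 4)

// maze.sense(dir='south') ~> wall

// maze.sense(dir='north') ~> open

// stack.push(x='north') ~> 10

// maze.move(dir='north') ~> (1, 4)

// maze.sense(dir='north') ~> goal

// maze.move(dir='north') ~> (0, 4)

Answer: (0, 4)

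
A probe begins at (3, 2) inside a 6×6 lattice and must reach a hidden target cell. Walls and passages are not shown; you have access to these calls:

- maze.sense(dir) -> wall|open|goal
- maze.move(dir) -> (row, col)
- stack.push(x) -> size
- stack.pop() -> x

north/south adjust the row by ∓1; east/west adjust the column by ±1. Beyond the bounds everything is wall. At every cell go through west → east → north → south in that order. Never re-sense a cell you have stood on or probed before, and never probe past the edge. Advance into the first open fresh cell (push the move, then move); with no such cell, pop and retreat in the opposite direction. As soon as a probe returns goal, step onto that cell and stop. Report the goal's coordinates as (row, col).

Act: maze.sense[dir: west]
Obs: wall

Act: maze.sense[dir: east]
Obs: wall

Act: maze.sense[dir: north]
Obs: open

Act: stack.push[x: north]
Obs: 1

Act: maze.move[dir: north]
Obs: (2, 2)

Act: maze.sense[dir: west]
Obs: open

Act: stack.push[x: west]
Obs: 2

Act: maze.move[dir: west]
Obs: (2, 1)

Act: maze.sense[dir: west]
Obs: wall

Act: maze.sense[dir: north]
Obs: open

Act: stack.push[x: north]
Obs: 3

Act: maze.move[dir: north]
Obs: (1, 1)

Act: maze.sense[dir: west]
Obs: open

Act: stack.push[x: west]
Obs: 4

Act: maze.move[dir: west]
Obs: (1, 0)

Act: maze.sense[dir: north]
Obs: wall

Act: stack.pop[]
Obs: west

Act: maze.move[dir: east]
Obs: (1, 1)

Act: maze.sense[dir: east]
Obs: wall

Act: maze.sense[dir: north]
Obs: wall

Act: stack.pop[]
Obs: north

Act: maze.move[dir: south]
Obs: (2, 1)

Act: stack.pop[]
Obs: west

Act: maze.move[dir: east]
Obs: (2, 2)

Act: maze.sense[dir: east]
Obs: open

Act: stack.push[x: east]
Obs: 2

Act: maze.move[dir: east]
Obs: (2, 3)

Act: maze.sense[dir: east]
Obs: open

Act: stack.push[x: east]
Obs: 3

Act: maze.move[dir: east]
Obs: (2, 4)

Act: maze.sense[dir: east]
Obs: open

Act: stack.push[x: east]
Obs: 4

Act: maze.move[dir: east]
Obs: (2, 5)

Act: maze.sense[dir: north]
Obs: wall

Act: maze.sense[dir: south]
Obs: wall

Act: stack.pop[]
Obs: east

Act: maze.move[dir: west]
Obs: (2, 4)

Act: maze.sense[dir: north]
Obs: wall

Act: maze.sense[dir: south]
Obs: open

Act: stack.push[x: south]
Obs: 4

Act: maze.move[dir: south]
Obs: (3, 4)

Act: maze.sense[dir: south]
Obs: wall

Act: stack.pop[]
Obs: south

Act: maze.move[dir: north]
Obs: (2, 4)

Act: stack.pop[]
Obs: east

Act: maze.move[dir: west]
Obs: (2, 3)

Act: maze.sense[dir: north]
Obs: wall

Act: stack.pop[]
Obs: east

Act: maze.move[dir: west]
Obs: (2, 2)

Act: stack.pop[]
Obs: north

Act: maze.move[dir: south]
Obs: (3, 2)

Act: maze.sense[dir: south]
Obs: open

Act: stack.push[x: south]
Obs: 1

Act: maze.move[dir: south]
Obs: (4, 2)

Act: maze.sense[dir: west]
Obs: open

Act: stack.push[x: west]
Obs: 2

Act: maze.move[dir: west]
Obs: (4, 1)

Act: maze.sense[dir: west]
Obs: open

Act: stack.push[x: west]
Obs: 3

Act: maze.move[dir: west]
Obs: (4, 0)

Act: maze.sense[dir: north]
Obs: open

Act: stack.push[x: north]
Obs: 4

Act: maze.move[dir: north]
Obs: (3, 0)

Act: stack.pop[]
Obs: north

Act: maze.move[dir: south]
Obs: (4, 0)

Act: maze.sense[dir: south]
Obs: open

Act: stack.push[x: south]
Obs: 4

Act: maze.move[dir: south]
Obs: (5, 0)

Act: maze.sense[dir: east]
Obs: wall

Act: stack.pop[]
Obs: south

Act: maze.move[dir: north]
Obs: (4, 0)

Act: stack.pop[]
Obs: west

Act: maze.move[dir: east]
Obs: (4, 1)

Act: stack.pop[]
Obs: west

Act: maze.move[dir: east]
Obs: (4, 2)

Act: maze.sense[dir: east]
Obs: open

Act: stack.push[x: east]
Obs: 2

Act: maze.move[dir: east]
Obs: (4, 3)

Act: maze.sense[dir: south]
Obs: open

Act: stack.push[x: south]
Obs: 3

Act: maze.move[dir: south]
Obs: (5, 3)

Act: maze.sense[dir: west]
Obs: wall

Act: maze.sense[dir: east]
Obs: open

Act: stack.push[x: east]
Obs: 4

Act: maze.move[dir: east]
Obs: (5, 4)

Act: maze.sense[dir: east]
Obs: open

Act: stack.push[x: east]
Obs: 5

Act: maze.move[dir: east]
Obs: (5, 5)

Act: maze.sense[dir: north]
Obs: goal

Act: maze.move[dir: north]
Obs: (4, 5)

Answer: (4, 5)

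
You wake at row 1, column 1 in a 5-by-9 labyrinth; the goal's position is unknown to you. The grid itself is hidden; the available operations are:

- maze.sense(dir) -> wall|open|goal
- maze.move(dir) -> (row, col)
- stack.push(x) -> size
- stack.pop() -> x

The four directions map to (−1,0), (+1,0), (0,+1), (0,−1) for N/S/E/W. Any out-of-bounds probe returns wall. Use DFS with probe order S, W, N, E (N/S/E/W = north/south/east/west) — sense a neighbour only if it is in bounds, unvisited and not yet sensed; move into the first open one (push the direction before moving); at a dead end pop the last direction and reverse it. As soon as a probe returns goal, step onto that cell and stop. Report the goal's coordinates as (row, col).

Step: maze.sense[south]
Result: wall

Step: maze.sense[west]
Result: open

Step: stack.push[west]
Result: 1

Step: maze.move[west]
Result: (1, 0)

Step: maze.sense[south]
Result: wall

Step: maze.sense[north]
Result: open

Step: stack.push[north]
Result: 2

Step: maze.move[north]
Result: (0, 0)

Step: maze.sense[east]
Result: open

Step: stack.push[east]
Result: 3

Step: maze.move[east]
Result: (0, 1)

Step: maze.sense[east]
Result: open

Step: stack.push[east]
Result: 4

Step: maze.move[east]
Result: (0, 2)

Step: maze.sense[south]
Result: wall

Step: maze.sense[east]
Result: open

Step: stack.push[east]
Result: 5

Step: maze.move[east]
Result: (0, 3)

Step: maze.sense[south]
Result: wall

Step: maze.sense[east]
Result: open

Step: stack.push[east]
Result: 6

Step: maze.move[east]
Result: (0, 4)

Step: maze.sense[south]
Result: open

Step: stack.push[south]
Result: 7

Step: maze.move[south]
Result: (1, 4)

Step: maze.sense[south]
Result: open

Step: stack.push[south]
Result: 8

Step: maze.move[south]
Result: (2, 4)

Step: maze.sense[south]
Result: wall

Step: maze.sense[west]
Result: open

Step: stack.push[west]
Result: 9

Step: maze.move[west]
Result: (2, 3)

Step: maze.sense[south]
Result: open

Step: stack.push[south]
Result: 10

Step: maze.move[south]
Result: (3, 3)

Step: maze.sense[south]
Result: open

Step: stack.push[south]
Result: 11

Step: maze.move[south]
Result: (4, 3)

Step: maze.sense[west]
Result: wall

Step: maze.sense[east]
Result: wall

Step: stack.pop[]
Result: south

Step: maze.move[north]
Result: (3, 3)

Step: maze.sense[west]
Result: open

Step: stack.push[west]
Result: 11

Step: maze.move[west]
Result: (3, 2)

Step: maze.sense[west]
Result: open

Step: stack.push[west]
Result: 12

Step: maze.move[west]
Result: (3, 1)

Step: maze.sense[south]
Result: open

Step: stack.push[south]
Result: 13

Step: maze.move[south]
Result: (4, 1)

Step: maze.sense[west]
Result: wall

Step: stack.pop[]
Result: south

Step: maze.move[north]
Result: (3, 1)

Step: maze.sense[west]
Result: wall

Step: stack.pop[]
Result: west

Step: maze.move[east]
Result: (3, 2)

Step: maze.sense[north]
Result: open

Step: stack.push[north]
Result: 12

Step: maze.move[north]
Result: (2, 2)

Step: stack.pop[]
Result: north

Step: maze.move[south]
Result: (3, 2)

Step: stack.pop[]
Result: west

Step: maze.move[east]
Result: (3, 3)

Step: stack.pop[]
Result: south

Step: maze.move[north]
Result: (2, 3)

Step: stack.pop[]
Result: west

Step: maze.move[east]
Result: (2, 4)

Step: maze.sense[east]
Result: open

Step: stack.push[east]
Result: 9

Step: maze.move[east]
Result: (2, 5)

Step: maze.sense[south]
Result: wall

Step: maze.sense[north]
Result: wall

Step: maze.sense[east]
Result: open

Step: stack.push[east]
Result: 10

Step: maze.move[east]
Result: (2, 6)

Step: maze.sense[south]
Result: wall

Step: maze.sense[north]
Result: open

Step: stack.push[north]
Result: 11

Step: maze.move[north]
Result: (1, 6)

Step: maze.sense[north]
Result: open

Step: stack.push[north]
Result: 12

Step: maze.move[north]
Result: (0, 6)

Step: maze.sense[west]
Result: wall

Step: maze.sense[east]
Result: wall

Step: stack.pop[]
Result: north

Step: maze.move[south]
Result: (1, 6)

Step: maze.sense[east]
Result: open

Step: stack.push[east]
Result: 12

Step: maze.move[east]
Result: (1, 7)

Step: maze.sense[south]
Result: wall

Step: maze.sense[east]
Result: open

Step: stack.push[east]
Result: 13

Step: maze.move[east]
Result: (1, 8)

Step: maze.sense[south]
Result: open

Step: stack.push[south]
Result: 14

Step: maze.move[south]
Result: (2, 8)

Step: maze.sense[south]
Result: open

Step: stack.push[south]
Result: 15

Step: maze.move[south]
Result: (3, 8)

Step: maze.sense[south]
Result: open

Step: stack.push[south]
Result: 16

Step: maze.move[south]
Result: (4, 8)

Step: maze.sense[west]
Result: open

Step: stack.push[west]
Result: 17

Step: maze.move[west]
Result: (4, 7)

Step: maze.sense[west]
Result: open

Step: stack.push[west]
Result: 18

Step: maze.move[west]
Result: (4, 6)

Step: maze.sense[west]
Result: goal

Step: maze.move[west]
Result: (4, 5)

Answer: (4, 5)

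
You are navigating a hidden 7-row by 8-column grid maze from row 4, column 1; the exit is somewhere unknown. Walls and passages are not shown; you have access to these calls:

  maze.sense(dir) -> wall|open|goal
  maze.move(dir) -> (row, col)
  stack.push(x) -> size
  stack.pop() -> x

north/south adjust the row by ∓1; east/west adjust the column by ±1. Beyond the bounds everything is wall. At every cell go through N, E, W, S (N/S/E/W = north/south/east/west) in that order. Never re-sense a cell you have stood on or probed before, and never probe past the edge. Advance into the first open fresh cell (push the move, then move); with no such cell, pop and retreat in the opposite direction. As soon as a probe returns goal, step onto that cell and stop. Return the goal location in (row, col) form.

% maze.sense dir: north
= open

% stack.push x: north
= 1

% maze.move dir: north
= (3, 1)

% maze.sense dir: north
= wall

% maze.sense dir: east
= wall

% maze.sense dir: west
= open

% stack.push x: west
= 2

% maze.move dir: west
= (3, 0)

% maze.sense dir: north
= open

% stack.push x: north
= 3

% maze.move dir: north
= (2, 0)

% maze.sense dir: north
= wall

% stack.pop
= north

% maze.move dir: south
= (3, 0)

% maze.sense dir: south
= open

% stack.push x: south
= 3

% maze.move dir: south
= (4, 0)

% maze.sense dir: south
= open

% stack.push x: south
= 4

% maze.move dir: south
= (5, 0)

% maze.sense dir: east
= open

% stack.push x: east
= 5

% maze.move dir: east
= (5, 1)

% maze.sense dir: east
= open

% stack.push x: east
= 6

% maze.move dir: east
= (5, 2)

% maze.sense dir: north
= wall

% maze.sense dir: east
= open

% stack.push x: east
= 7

% maze.move dir: east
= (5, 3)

% maze.sense dir: north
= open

% stack.push x: north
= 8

% maze.move dir: north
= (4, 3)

% maze.sense dir: north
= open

% stack.push x: north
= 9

% maze.move dir: north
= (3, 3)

% maze.sense dir: north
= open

% stack.push x: north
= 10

% maze.move dir: north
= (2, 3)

% maze.sense dir: north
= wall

% maze.sense dir: east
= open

% stack.push x: east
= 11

% maze.move dir: east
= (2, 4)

% maze.sense dir: north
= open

% stack.push x: north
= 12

% maze.move dir: north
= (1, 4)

% maze.sense dir: north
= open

% stack.push x: north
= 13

% maze.move dir: north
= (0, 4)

% maze.sense dir: east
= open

% stack.push x: east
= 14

% maze.move dir: east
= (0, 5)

% maze.sense dir: east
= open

% stack.push x: east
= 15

% maze.move dir: east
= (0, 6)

% maze.sense dir: east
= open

% stack.push x: east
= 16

% maze.move dir: east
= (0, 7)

% maze.sense dir: south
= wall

% stack.pop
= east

% maze.move dir: west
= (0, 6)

% maze.sense dir: south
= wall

% stack.pop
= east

% maze.move dir: west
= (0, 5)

% maze.sense dir: south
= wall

% stack.pop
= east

% maze.move dir: west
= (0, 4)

% maze.sense dir: west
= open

% stack.push x: west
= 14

% maze.move dir: west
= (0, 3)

% maze.sense dir: west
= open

% stack.push x: west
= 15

% maze.move dir: west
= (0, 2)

% maze.sense dir: west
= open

% stack.push x: west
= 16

% maze.move dir: west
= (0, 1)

% maze.sense dir: west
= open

% stack.push x: west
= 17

% maze.move dir: west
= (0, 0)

% stack.pop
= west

% maze.move dir: east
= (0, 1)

% maze.sense dir: south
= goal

% maze.move dir: south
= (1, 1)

Answer: (1, 1)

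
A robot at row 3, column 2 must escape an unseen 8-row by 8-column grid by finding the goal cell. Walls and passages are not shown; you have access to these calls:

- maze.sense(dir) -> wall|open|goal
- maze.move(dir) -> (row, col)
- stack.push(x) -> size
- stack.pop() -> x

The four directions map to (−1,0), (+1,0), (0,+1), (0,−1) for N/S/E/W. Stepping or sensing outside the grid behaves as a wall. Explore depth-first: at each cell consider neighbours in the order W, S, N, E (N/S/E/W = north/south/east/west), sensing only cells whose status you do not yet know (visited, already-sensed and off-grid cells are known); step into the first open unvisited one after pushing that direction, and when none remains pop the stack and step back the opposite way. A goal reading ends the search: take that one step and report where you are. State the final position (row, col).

Using sense passing dir='west', which returns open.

Calling push passing x='west', — result: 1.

Now I run move passing dir='west', yielding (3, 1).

I run sense passing dir='west', and get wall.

I try sense passing dir='south', — result: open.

Then push passing x='south', which returns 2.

I call move passing dir='south', — result: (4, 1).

I use sense passing dir='west', and see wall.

I try sense passing dir='south', which returns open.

I try push passing x='south', giving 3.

I invoke move passing dir='south', and see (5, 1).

Next I call sense passing dir='west', — result: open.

I run push passing x='west', — result: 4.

Next I call move passing dir='west', and observe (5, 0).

I try sense passing dir='south', giving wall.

I try pop, which returns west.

I run move passing dir='east', which returns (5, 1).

Calling sense passing dir='south', and see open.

Using push passing x='south', which returns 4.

Invoking move passing dir='south', — result: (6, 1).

I use sense passing dir='south', — result: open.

I invoke push passing x='south', and observe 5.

I use move passing dir='south', and get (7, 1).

Using sense passing dir='west', and get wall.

Now I run sense passing dir='east', and observe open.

Now I run push passing x='east', giving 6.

Now I run move passing dir='east', which returns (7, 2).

I run sense passing dir='north', and observe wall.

Calling sense passing dir='east', yielding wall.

Now I run pop, and get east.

I invoke move passing dir='west', giving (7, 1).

Using pop, and see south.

I invoke move passing dir='north', which returns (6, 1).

I try pop, → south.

I run move passing dir='north', : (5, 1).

Next I call sense passing dir='east', and get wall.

I use pop, and observe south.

I try move passing dir='north', → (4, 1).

Then sense passing dir='east', and observe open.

Calling push passing x='east', — result: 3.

Next I call move passing dir='east', yielding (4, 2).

I call sense passing dir='east', — result: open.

I invoke push passing x='east', — result: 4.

Calling move passing dir='east', and get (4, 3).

I invoke sense passing dir='south', which returns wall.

Using sense passing dir='north', and see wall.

I run sense passing dir='east', and get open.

I try push passing x='east', and get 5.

I invoke move passing dir='east', → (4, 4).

I call sense passing dir='south', → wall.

Next I call sense passing dir='north', and see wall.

I run sense passing dir='east', : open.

Calling push passing x='east', which returns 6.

Calling move passing dir='east', giving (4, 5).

I use sense passing dir='south', → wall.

I try sense passing dir='north', — result: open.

Invoking push passing x='north', and get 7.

Now I run move passing dir='north', → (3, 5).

Now I run sense passing dir='north', and get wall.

Next I call sense passing dir='east', which returns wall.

I use pop, and see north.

Using move passing dir='south', and get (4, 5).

I invoke sense passing dir='east', yielding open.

I try push passing x='east', which returns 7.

Calling move passing dir='east', which returns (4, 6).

I call sense passing dir='south', : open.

Then push passing x='south', yielding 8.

I run move passing dir='south', — result: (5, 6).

I use sense passing dir='south', → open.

I try push passing x='south', and get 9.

Next I call move passing dir='south', yielding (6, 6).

I call sense passing dir='west', which returns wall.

Now I run sense passing dir='south', : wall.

I try sense passing dir='east', which returns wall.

I use pop(), — result: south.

I run move passing dir='north', which returns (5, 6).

I try sense passing dir='east', giving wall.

Using pop, — result: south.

Now I run move passing dir='north', : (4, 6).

Using sense passing dir='east', and get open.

Calling push passing x='east', yielding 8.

Then move passing dir='east', and observe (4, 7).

Invoking sense passing dir='north', — result: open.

Then push passing x='north', → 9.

I call move passing dir='north', : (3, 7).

I invoke sense passing dir='north', → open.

I invoke push passing x='north', : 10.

Calling move passing dir='north', and get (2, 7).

Next I call sense passing dir='west', and observe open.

Then push passing x='west', and get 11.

Using move passing dir='west', giving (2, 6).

Using sense passing dir='north', → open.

Then push passing x='north', yielding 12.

I run move passing dir='north', → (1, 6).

Calling sense passing dir='west', and observe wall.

Now I run sense passing dir='north', which returns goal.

I run move passing dir='north', → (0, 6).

Answer: (0, 6)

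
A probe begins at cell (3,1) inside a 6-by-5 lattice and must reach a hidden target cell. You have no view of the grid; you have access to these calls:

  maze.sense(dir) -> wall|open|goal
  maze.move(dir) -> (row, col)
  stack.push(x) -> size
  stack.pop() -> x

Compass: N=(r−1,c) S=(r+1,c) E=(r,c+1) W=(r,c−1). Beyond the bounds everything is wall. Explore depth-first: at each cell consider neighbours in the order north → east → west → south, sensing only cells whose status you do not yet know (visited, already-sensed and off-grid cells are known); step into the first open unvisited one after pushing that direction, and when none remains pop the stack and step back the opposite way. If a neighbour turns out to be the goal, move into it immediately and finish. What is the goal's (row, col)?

>>> maze.sense dir: north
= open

>>> stack.push x: north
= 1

>>> maze.move dir: north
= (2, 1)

>>> maze.sense dir: north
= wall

>>> maze.sense dir: east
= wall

>>> maze.sense dir: west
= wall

>>> stack.pop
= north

>>> maze.move dir: south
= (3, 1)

>>> maze.sense dir: east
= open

>>> stack.push x: east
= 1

>>> maze.move dir: east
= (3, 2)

>>> maze.sense dir: east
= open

>>> stack.push x: east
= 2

>>> maze.move dir: east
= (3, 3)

>>> maze.sense dir: north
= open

>>> stack.push x: north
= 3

>>> maze.move dir: north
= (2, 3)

>>> maze.sense dir: north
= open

>>> stack.push x: north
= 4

>>> maze.move dir: north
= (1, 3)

>>> maze.sense dir: north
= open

>>> stack.push x: north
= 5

>>> maze.move dir: north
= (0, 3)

>>> maze.sense dir: east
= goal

>>> maze.move dir: east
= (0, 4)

Answer: (0, 4)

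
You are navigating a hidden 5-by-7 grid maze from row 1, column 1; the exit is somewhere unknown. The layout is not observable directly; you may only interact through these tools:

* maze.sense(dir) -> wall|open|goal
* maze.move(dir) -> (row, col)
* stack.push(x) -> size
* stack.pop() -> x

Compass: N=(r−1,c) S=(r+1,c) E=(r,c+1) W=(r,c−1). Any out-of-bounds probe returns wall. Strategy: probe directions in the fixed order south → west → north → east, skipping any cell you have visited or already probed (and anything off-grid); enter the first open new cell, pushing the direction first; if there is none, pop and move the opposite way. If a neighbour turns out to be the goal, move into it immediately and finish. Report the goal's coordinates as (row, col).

I try maze.sense on south, : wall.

Now I run maze.sense on west, and see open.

I try stack.push on west, and observe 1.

Then maze.move on west, and see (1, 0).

Next I call maze.sense on south, which returns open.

I call stack.push on south, which returns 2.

I try maze.move on south, and observe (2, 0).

Calling maze.sense on south, giving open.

I try stack.push on south, yielding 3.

Next I call maze.move on south, and get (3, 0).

Next I call maze.sense on south, and get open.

I invoke stack.push on south, — result: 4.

I call maze.move on south, — result: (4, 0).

I try maze.sense on east, — result: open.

Using stack.push on east, giving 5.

Now I run maze.move on east, which returns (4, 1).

Next I call maze.sense on north, : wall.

I run maze.sense on east, and observe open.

I run stack.push on east, and see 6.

Then maze.move on east, and get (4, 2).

Then maze.sense on north, yielding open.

Using stack.push on north, and observe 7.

I call maze.move on north, — result: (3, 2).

Next I call maze.sense on north, : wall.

I run maze.sense on east, yielding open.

I run stack.push on east, and get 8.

Using maze.move on east, → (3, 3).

I try maze.sense on south, which returns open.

Invoking stack.push on south, → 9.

I call maze.move on south, yielding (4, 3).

Next I call maze.sense on east, and get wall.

Calling stack.pop, and see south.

I run maze.move on north, : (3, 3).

Next I call maze.sense on north, and get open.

Invoking stack.push on north, — result: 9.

I call maze.move on north, → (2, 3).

Using maze.sense on north, → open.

I invoke stack.push on north, which returns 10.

I call maze.move on north, and observe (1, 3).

Then maze.sense on west, and get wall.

Using maze.sense on north, and observe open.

Calling stack.push on north, and see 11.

Using maze.move on north, and get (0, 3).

I call maze.sense on west, and see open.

Using stack.push on west, — result: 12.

I invoke maze.move on west, → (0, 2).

Calling maze.sense on west, and observe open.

I try stack.push on west, and get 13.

Next I call maze.move on west, and see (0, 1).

I call maze.sense on west, giving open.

I use stack.push on west, and get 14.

Using maze.move on west, : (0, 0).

I use stack.pop(), giving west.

Now I run maze.move on east, : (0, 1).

Using stack.pop(), giving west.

I call maze.move on east, and observe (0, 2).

Next I call stack.pop, giving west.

Now I run maze.move on east, and observe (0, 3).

Then maze.sense on east, yielding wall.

I run stack.pop, yielding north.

I run maze.move on south, which returns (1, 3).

Now I run maze.sense on east, and see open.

I try stack.push on east, → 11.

I call maze.move on east, and observe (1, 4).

Using maze.sense on south, → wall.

Using maze.sense on east, giving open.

Then stack.push on east, and observe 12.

I try maze.move on east, yielding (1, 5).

Next I call maze.sense on south, — result: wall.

I call maze.sense on north, : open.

I run stack.push on north, and get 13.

Invoking maze.move on north, and see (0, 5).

Calling maze.sense on east, giving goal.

Next I call maze.move on east, and observe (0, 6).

Answer: (0, 6)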